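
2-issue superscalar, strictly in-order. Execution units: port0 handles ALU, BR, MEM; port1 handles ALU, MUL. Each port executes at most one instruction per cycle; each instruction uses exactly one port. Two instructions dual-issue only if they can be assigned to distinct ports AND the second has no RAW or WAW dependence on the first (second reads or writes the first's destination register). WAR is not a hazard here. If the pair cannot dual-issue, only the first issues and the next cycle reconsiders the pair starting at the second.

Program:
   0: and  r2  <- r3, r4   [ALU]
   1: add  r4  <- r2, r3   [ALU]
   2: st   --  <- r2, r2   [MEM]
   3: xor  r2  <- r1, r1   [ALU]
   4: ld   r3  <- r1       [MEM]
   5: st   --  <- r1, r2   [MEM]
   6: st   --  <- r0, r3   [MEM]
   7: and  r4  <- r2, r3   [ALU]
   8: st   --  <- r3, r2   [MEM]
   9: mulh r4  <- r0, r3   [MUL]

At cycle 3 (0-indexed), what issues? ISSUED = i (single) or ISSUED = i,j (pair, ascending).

ISSUED = 5

  cy0 -> i0 (and) RAW r2
  cy1 -> i1,i2 (add/st) 2-wide
  cy2 -> i3,i4 (xor/ld) 2-wide
  cy3 -> i5 (st) no-port MEM/MEM
  cy4 -> i6,i7 (st/and) 2-wide
  cy5 -> i8,i9 (st/mulh) 2-wide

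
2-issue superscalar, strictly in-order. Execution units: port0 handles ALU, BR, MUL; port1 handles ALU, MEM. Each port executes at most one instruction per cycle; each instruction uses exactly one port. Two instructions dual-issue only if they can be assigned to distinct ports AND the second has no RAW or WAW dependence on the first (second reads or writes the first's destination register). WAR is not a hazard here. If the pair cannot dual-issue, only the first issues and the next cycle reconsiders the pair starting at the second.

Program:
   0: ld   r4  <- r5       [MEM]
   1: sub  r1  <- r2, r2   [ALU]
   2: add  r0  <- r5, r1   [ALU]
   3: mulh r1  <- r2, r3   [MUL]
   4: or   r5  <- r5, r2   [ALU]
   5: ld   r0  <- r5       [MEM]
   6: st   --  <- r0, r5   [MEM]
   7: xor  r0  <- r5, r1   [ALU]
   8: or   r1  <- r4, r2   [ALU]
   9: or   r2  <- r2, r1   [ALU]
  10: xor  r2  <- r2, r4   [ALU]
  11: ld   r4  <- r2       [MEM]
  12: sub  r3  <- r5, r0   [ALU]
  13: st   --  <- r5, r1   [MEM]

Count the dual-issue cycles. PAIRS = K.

#0 head=0: ld+sub i0&i1 2-wide
#1 head=2: add+mulh i2&i3 2-wide
#2 head=4: or i4 RAW r5
#3 head=5: ld i5 no-port MEM/MEM
#4 head=6: st+xor i6&i7 2-wide
#5 head=8: or i8 RAW r1
#6 head=9: or i9 RAW+WAW r2
#7 head=10: xor i10 RAW r2
#8 head=11: ld+sub i11&i12 2-wide
#9 head=13: st i13 tail

PAIRS = 4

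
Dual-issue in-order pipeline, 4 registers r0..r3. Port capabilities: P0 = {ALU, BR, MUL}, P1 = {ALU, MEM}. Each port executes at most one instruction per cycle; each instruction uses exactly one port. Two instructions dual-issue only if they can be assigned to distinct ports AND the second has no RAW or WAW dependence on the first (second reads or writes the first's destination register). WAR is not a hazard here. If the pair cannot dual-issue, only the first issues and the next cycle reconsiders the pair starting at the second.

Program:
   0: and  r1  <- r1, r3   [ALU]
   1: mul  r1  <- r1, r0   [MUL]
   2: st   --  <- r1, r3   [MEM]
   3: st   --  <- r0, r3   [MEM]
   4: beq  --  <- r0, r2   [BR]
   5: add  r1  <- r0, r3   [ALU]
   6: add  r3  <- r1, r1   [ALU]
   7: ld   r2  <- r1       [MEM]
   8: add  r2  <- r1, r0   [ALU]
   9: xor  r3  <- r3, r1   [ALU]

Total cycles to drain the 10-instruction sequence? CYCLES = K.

[0] i0  and  -- RAW+WAW r1
[1] i1  mul  -- RAW r1
[2] i2  st  -- no-port MEM/MEM
[3] i3/i4  st/beq  -- pair
[4] i5  add  -- RAW r1
[5] i6/i7  add/ld  -- pair
[6] i8/i9  add/xor  -- pair

CYCLES = 7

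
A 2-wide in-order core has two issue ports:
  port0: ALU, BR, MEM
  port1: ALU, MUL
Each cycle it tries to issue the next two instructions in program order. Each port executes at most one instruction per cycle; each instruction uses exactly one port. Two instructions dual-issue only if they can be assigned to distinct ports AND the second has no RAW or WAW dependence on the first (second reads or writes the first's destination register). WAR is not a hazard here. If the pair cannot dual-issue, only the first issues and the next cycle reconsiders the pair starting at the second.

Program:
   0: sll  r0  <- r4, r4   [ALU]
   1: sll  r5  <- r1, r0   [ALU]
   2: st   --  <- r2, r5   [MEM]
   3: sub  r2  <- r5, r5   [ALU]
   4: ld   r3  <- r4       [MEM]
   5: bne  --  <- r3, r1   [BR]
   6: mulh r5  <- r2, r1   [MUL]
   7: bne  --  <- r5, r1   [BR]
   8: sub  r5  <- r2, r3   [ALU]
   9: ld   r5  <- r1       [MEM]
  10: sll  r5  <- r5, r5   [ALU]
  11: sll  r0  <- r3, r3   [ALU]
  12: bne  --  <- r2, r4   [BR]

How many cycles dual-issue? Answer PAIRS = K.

[0] i0  sll  -- RAW r0
[1] i1  sll  -- RAW r5
[2] i2&i3  st;sub  -- 2-wide
[3] i4  ld  -- no-port MEM/BR
[4] i5&i6  bne;mulh  -- 2-wide
[5] i7&i8  bne;sub  -- 2-wide
[6] i9  ld  -- RAW+WAW r5
[7] i10&i11  sll;sll  -- 2-wide
[8] i12  bne  -- tail

PAIRS = 4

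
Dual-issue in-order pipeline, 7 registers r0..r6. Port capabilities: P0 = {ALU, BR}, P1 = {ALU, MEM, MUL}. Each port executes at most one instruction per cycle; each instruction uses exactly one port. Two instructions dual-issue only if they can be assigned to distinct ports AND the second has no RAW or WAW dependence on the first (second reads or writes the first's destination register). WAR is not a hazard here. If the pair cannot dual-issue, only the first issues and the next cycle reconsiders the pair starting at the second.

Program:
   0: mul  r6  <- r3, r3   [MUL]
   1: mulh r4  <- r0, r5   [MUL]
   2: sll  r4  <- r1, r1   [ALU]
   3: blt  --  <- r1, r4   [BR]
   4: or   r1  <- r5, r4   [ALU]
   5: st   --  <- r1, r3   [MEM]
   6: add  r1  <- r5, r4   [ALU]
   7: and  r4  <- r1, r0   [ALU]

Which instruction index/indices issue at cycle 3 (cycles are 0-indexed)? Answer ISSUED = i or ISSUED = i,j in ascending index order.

#0 head=0: mul i0 no-port MUL/MUL
#1 head=1: mulh i1 WAW r4
#2 head=2: sll i2 RAW r4
#3 head=3: blt/or i3+i4 dual
#4 head=5: st/add i5+i6 dual
#5 head=7: and i7 tail

ISSUED = 3,4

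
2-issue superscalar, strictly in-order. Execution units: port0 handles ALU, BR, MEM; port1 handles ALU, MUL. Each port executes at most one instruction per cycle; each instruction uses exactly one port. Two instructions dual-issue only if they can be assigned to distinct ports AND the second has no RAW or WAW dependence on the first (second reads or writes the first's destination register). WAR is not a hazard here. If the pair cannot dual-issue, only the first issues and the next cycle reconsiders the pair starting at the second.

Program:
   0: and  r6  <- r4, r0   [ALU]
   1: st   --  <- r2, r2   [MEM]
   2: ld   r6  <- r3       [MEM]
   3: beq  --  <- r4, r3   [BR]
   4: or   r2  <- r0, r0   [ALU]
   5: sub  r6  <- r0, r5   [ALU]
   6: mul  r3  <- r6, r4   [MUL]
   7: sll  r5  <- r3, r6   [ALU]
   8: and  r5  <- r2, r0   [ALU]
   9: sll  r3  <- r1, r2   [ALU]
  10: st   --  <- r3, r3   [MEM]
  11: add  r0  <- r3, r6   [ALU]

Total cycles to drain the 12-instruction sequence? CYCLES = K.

[0] i0,i1  and.ALU+st.MEM  -- dual
[1] i2  ld.MEM  -- no-port MEM/BR
[2] i3,i4  beq.BR+or.ALU  -- dual
[3] i5  sub.ALU  -- RAW r6
[4] i6  mul.MUL  -- RAW r3
[5] i7  sll.ALU  -- WAW r5
[6] i8,i9  and.ALU+sll.ALU  -- dual
[7] i10,i11  st.MEM+add.ALU  -- dual

CYCLES = 8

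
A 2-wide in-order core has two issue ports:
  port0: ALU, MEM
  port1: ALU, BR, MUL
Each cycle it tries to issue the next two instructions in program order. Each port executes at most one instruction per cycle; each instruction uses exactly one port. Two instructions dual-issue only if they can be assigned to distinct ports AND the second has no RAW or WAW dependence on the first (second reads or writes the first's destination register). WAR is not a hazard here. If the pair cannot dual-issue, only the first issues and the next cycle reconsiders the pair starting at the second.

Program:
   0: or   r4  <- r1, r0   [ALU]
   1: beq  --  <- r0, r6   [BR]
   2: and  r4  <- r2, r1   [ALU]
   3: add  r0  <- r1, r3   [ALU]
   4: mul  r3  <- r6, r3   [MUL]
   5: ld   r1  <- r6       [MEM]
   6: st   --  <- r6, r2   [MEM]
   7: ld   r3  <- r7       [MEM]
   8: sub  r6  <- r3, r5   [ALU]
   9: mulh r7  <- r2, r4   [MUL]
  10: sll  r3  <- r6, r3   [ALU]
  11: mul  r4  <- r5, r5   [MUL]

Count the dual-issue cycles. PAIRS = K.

t=0 i0&i1:or/beq ; 2-wide
t=1 i2&i3:and/add ; 2-wide
t=2 i4&i5:mul/ld ; 2-wide
t=3 i6:st ; no-port MEM/MEM
t=4 i7:ld ; RAW r3
t=5 i8&i9:sub/mulh ; 2-wide
t=6 i10&i11:sll/mul ; 2-wide

PAIRS = 5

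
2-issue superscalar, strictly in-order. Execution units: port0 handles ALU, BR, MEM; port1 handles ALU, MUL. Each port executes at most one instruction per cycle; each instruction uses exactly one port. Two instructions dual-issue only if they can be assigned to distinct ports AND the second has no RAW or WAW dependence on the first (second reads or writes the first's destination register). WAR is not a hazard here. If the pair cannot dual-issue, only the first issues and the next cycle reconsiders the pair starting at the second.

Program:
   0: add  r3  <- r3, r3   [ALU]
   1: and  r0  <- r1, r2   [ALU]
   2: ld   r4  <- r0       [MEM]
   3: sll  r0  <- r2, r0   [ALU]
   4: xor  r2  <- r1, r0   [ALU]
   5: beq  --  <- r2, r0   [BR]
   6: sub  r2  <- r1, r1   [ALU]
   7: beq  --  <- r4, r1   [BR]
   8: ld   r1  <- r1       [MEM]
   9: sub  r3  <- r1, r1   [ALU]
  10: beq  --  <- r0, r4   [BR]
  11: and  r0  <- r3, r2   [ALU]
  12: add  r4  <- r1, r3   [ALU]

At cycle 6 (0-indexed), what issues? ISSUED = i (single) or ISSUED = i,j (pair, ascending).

ISSUED = 9,10

[0] i0&i1  add/and  -- dual
[1] i2&i3  ld/sll  -- dual
[2] i4  xor  -- RAW r2
[3] i5&i6  beq/sub  -- dual
[4] i7  beq  -- no-port BR/MEM
[5] i8  ld  -- RAW r1
[6] i9&i10  sub/beq  -- dual
[7] i11&i12  and/add  -- dual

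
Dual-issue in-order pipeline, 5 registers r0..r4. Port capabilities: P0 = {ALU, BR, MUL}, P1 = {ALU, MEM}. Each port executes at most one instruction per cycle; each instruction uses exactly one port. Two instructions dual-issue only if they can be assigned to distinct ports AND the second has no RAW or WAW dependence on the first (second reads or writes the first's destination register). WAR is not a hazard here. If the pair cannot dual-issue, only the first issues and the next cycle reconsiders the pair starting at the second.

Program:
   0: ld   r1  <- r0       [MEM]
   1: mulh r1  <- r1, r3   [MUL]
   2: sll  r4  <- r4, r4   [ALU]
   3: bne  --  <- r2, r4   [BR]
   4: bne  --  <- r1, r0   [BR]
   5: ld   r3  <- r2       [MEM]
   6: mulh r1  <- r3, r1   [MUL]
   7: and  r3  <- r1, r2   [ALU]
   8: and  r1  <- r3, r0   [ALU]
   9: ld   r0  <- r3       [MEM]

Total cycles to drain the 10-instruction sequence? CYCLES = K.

CYCLES = 7

t=0 i0:ld.MEM ; RAW+WAW r1
t=1 i1,i2:mulh.MUL+sll.ALU ; dual
t=2 i3:bne.BR ; no-port BR/BR
t=3 i4,i5:bne.BR+ld.MEM ; dual
t=4 i6:mulh.MUL ; RAW r1
t=5 i7:and.ALU ; RAW r3
t=6 i8,i9:and.ALU+ld.MEM ; dual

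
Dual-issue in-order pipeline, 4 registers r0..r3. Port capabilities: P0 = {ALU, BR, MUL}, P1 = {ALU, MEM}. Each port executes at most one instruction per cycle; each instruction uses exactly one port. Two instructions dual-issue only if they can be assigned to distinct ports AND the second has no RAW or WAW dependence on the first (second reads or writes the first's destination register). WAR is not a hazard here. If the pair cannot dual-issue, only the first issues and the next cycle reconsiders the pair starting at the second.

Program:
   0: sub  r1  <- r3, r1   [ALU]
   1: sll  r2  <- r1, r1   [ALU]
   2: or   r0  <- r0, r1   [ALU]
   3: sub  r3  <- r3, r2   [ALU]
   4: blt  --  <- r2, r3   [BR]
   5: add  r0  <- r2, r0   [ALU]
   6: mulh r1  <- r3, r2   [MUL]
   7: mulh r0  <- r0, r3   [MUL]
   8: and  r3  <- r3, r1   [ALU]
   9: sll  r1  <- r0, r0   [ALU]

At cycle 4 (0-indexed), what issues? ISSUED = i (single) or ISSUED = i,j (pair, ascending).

[0] i0  sub  -- RAW r1
[1] i1/i2  sll+or  -- pair
[2] i3  sub  -- RAW r3
[3] i4/i5  blt+add  -- pair
[4] i6  mulh  -- no-port MUL/MUL
[5] i7/i8  mulh+and  -- pair
[6] i9  sll  -- tail

ISSUED = 6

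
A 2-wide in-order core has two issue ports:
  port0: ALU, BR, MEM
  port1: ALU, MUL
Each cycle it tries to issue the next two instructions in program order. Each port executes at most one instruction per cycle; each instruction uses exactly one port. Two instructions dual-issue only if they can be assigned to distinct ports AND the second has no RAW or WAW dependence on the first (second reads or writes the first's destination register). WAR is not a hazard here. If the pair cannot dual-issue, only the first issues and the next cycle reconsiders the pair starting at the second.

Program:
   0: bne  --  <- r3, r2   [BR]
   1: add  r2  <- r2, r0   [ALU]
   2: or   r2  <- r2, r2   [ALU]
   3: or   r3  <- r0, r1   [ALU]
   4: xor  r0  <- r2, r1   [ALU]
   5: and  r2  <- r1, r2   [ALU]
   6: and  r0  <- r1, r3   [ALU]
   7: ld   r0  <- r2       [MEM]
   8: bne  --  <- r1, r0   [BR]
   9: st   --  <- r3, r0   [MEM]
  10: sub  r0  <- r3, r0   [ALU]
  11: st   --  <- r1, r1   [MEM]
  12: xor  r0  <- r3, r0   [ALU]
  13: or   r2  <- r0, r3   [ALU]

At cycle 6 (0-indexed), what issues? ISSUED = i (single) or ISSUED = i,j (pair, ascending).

  cy0 -> i0/i1 (bne add) 2-wide
  cy1 -> i2/i3 (or or) 2-wide
  cy2 -> i4/i5 (xor and) 2-wide
  cy3 -> i6 (and) WAW r0
  cy4 -> i7 (ld) no-port MEM/BR
  cy5 -> i8 (bne) no-port BR/MEM
  cy6 -> i9/i10 (st sub) 2-wide
  cy7 -> i11/i12 (st xor) 2-wide
  cy8 -> i13 (or) tail

ISSUED = 9,10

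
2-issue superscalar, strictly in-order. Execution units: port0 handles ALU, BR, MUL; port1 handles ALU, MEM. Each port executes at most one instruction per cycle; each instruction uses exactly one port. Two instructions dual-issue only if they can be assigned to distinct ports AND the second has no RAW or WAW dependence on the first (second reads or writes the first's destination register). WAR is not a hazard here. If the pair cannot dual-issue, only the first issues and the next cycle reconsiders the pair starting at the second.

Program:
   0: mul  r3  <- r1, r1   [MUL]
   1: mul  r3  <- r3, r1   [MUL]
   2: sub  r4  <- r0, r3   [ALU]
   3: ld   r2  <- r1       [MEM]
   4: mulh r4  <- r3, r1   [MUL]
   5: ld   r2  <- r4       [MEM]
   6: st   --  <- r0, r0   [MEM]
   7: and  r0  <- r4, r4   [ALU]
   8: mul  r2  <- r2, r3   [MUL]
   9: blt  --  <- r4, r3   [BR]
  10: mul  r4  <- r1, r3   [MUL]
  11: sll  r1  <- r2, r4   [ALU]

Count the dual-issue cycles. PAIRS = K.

PAIRS = 2

  cy0 -> i0 (mul) no-port MUL/MUL
  cy1 -> i1 (mul) RAW r3
  cy2 -> i2,i3 (sub ld) 2-wide
  cy3 -> i4 (mulh) RAW r4
  cy4 -> i5 (ld) no-port MEM/MEM
  cy5 -> i6,i7 (st and) 2-wide
  cy6 -> i8 (mul) no-port MUL/BR
  cy7 -> i9 (blt) no-port BR/MUL
  cy8 -> i10 (mul) RAW r4
  cy9 -> i11 (sll) tail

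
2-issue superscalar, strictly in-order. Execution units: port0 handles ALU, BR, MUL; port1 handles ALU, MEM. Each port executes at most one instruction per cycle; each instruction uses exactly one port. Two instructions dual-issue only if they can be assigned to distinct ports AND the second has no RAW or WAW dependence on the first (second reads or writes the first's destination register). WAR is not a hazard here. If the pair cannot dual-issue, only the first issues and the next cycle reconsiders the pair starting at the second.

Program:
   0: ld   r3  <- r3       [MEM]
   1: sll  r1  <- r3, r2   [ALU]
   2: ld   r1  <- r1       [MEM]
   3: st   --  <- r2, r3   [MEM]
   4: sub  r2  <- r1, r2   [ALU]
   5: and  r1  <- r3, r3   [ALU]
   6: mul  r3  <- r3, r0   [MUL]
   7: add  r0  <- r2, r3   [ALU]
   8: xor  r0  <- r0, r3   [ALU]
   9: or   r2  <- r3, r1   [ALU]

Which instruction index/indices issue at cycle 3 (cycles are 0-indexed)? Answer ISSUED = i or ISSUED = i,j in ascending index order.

ISSUED = 3,4

[0] i0  ld.MEM  -- RAW r3
[1] i1  sll.ALU  -- RAW+WAW r1
[2] i2  ld.MEM  -- no-port MEM/MEM
[3] i3+i4  st.MEM+sub.ALU  -- 2-wide
[4] i5+i6  and.ALU+mul.MUL  -- 2-wide
[5] i7  add.ALU  -- RAW+WAW r0
[6] i8+i9  xor.ALU+or.ALU  -- 2-wide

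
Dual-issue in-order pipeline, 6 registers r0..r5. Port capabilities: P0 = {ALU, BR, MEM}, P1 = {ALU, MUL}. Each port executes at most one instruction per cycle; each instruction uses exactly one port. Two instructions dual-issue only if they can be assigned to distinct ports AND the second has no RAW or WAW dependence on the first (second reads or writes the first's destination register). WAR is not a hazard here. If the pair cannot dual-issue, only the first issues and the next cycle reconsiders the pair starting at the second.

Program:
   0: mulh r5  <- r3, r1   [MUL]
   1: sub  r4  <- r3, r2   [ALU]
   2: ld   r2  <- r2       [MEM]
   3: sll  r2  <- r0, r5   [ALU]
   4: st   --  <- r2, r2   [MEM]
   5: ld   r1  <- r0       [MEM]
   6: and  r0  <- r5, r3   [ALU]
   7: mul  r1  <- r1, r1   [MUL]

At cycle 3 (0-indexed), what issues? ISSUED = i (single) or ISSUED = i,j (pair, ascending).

0. mulh.MUL;sub.ALU @i0+i1  | dual
1. ld.MEM @i2  | WAW r2
2. sll.ALU @i3  | RAW r2
3. st.MEM @i4  | no-port MEM/MEM
4. ld.MEM;and.ALU @i5+i6  | dual
5. mul.MUL @i7  | tail

ISSUED = 4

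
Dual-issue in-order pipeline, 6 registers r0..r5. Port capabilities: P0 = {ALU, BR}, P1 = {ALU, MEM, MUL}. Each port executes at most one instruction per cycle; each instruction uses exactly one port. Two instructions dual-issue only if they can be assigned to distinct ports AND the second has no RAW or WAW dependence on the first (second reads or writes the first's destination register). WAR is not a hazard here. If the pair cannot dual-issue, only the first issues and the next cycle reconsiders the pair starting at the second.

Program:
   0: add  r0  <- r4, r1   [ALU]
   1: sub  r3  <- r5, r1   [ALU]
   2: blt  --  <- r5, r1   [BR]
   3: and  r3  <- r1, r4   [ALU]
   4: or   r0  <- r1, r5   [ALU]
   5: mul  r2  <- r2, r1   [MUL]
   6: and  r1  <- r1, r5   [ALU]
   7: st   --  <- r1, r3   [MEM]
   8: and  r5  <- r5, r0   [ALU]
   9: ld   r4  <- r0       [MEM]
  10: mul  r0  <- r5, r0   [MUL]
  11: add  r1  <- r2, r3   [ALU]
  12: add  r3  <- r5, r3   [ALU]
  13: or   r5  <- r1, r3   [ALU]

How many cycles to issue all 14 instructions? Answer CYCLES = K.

CYCLES = 9

#0 head=0: add.ALU sub.ALU i0/i1 2-wide
#1 head=2: blt.BR and.ALU i2/i3 2-wide
#2 head=4: or.ALU mul.MUL i4/i5 2-wide
#3 head=6: and.ALU i6 RAW r1
#4 head=7: st.MEM and.ALU i7/i8 2-wide
#5 head=9: ld.MEM i9 no-port MEM/MUL
#6 head=10: mul.MUL add.ALU i10/i11 2-wide
#7 head=12: add.ALU i12 RAW r3
#8 head=13: or.ALU i13 tail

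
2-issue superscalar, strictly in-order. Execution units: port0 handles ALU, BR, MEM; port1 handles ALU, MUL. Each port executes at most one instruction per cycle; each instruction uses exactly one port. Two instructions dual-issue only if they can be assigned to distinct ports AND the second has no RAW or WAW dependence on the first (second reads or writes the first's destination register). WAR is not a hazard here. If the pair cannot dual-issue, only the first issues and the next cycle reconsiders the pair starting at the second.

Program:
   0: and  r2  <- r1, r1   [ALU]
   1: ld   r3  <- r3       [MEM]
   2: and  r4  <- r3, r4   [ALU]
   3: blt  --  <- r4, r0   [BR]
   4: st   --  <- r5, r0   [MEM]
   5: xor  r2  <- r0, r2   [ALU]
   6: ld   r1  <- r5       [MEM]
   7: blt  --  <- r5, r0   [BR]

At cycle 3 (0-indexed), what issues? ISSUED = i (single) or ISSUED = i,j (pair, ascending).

ISSUED = 4,5

[0] i0/i1  and.ALU+ld.MEM  -- pair
[1] i2  and.ALU  -- RAW r4
[2] i3  blt.BR  -- no-port BR/MEM
[3] i4/i5  st.MEM+xor.ALU  -- pair
[4] i6  ld.MEM  -- no-port MEM/BR
[5] i7  blt.BR  -- tail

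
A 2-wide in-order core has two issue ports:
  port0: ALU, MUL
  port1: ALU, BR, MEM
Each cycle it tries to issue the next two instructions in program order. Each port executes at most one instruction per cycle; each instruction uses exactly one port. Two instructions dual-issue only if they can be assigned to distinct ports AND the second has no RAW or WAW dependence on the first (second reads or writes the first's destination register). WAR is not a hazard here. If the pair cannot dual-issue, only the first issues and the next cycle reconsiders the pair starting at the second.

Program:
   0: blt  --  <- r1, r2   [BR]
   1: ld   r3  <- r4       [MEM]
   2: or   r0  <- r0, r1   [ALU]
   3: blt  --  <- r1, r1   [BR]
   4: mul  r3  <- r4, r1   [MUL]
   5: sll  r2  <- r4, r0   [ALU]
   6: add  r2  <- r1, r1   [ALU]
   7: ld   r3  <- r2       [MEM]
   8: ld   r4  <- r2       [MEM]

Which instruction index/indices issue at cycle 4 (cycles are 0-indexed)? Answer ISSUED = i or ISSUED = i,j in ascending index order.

ISSUED = 6

#0 head=0: blt.BR i0 no-port BR/MEM
#1 head=1: ld.MEM;or.ALU i1+i2 2-wide
#2 head=3: blt.BR;mul.MUL i3+i4 2-wide
#3 head=5: sll.ALU i5 WAW r2
#4 head=6: add.ALU i6 RAW r2
#5 head=7: ld.MEM i7 no-port MEM/MEM
#6 head=8: ld.MEM i8 tail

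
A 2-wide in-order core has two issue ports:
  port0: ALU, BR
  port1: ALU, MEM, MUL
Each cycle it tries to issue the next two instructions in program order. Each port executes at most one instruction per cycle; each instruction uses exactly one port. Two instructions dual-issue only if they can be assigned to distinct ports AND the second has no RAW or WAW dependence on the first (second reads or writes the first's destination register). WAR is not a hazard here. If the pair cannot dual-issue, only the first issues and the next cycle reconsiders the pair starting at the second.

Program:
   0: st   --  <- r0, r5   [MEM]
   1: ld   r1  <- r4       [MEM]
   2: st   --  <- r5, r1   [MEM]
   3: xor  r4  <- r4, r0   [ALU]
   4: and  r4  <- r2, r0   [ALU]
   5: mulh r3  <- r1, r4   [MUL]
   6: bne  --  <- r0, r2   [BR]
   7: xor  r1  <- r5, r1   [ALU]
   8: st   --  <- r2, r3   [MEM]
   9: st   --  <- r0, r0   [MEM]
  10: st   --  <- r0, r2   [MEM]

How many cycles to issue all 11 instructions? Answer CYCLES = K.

[0] i0  st.MEM  -- no-port MEM/MEM
[1] i1  ld.MEM  -- no-port MEM/MEM
[2] i2&i3  st.MEM xor.ALU  -- 2-wide
[3] i4  and.ALU  -- RAW r4
[4] i5&i6  mulh.MUL bne.BR  -- 2-wide
[5] i7&i8  xor.ALU st.MEM  -- 2-wide
[6] i9  st.MEM  -- no-port MEM/MEM
[7] i10  st.MEM  -- tail

CYCLES = 8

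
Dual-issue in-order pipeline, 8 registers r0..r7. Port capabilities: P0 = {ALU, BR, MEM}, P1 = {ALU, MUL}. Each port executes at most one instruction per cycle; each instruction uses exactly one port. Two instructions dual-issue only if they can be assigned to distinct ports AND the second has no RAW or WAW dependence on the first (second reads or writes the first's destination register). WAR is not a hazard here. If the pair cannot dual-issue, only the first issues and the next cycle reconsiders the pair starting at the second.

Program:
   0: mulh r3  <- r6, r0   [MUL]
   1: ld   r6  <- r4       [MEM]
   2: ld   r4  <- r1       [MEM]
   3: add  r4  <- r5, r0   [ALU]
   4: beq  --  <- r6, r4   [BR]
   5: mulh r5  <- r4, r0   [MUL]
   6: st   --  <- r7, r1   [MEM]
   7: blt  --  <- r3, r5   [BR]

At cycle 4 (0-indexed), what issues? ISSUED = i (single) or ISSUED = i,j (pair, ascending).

ISSUED = 6

t=0 i0,i1:mulh/ld ; 2-wide
t=1 i2:ld ; WAW r4
t=2 i3:add ; RAW r4
t=3 i4,i5:beq/mulh ; 2-wide
t=4 i6:st ; no-port MEM/BR
t=5 i7:blt ; tail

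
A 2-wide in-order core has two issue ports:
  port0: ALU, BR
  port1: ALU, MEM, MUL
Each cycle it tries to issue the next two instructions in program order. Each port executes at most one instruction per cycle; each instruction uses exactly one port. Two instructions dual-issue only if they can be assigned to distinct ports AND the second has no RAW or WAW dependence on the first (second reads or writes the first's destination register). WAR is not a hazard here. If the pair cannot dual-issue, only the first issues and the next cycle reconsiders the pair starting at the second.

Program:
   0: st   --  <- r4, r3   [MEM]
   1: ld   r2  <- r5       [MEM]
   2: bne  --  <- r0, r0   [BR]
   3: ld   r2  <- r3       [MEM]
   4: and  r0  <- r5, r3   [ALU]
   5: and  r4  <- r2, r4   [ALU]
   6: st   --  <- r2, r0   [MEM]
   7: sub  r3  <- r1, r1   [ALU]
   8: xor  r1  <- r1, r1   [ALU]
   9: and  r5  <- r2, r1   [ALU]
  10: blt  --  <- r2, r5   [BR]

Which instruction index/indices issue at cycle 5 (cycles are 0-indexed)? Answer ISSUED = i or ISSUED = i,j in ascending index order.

  cy0 -> i0 (st.MEM) no-port MEM/MEM
  cy1 -> i1&i2 (ld.MEM/bne.BR) 2-wide
  cy2 -> i3&i4 (ld.MEM/and.ALU) 2-wide
  cy3 -> i5&i6 (and.ALU/st.MEM) 2-wide
  cy4 -> i7&i8 (sub.ALU/xor.ALU) 2-wide
  cy5 -> i9 (and.ALU) RAW r5
  cy6 -> i10 (blt.BR) tail

ISSUED = 9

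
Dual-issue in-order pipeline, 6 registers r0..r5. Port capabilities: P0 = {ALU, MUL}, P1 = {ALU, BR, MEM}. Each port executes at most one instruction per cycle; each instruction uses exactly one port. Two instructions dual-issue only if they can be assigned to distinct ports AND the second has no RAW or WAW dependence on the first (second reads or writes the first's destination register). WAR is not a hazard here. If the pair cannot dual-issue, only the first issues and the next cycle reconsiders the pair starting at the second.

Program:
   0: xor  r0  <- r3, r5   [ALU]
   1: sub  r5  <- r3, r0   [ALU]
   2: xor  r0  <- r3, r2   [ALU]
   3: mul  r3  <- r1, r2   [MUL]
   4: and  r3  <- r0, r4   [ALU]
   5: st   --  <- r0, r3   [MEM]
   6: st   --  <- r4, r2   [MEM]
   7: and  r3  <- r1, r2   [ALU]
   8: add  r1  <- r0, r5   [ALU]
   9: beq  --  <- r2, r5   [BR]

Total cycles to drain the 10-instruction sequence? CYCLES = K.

CYCLES = 7

c0: i0 xor.ALU  RAW r0
c1: i1+i2 sub.ALU xor.ALU  pair
c2: i3 mul.MUL  WAW r3
c3: i4 and.ALU  RAW r3
c4: i5 st.MEM  no-port MEM/MEM
c5: i6+i7 st.MEM and.ALU  pair
c6: i8+i9 add.ALU beq.BR  pair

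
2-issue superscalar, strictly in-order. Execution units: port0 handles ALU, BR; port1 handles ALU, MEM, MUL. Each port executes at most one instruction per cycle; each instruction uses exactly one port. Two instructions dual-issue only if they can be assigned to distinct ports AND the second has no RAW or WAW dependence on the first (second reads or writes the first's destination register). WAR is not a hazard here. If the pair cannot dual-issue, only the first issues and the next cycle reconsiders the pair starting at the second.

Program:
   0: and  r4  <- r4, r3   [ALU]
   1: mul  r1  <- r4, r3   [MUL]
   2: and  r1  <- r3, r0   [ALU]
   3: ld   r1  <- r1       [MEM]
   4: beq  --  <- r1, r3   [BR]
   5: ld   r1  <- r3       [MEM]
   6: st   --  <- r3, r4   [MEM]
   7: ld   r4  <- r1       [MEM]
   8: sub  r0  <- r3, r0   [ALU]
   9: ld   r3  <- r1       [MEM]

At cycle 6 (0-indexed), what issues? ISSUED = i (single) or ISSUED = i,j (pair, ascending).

  cy0 -> i0 (and.ALU) RAW r4
  cy1 -> i1 (mul.MUL) WAW r1
  cy2 -> i2 (and.ALU) RAW+WAW r1
  cy3 -> i3 (ld.MEM) RAW r1
  cy4 -> i4&i5 (beq.BR ld.MEM) pair
  cy5 -> i6 (st.MEM) no-port MEM/MEM
  cy6 -> i7&i8 (ld.MEM sub.ALU) pair
  cy7 -> i9 (ld.MEM) tail

ISSUED = 7,8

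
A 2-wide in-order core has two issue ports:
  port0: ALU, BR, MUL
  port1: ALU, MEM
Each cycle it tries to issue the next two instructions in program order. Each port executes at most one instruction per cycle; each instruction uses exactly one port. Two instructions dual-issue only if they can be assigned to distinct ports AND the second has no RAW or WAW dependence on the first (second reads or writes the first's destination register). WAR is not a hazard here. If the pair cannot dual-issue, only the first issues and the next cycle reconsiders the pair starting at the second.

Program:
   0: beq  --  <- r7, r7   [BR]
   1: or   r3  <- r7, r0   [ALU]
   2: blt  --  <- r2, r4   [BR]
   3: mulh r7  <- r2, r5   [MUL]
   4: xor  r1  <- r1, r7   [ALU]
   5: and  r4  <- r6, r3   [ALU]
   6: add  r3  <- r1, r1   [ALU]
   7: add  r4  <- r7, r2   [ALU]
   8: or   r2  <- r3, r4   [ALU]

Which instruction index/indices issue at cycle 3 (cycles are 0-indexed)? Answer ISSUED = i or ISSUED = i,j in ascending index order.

#0 head=0: beq+or i0&i1 2-wide
#1 head=2: blt i2 no-port BR/MUL
#2 head=3: mulh i3 RAW r7
#3 head=4: xor+and i4&i5 2-wide
#4 head=6: add+add i6&i7 2-wide
#5 head=8: or i8 tail

ISSUED = 4,5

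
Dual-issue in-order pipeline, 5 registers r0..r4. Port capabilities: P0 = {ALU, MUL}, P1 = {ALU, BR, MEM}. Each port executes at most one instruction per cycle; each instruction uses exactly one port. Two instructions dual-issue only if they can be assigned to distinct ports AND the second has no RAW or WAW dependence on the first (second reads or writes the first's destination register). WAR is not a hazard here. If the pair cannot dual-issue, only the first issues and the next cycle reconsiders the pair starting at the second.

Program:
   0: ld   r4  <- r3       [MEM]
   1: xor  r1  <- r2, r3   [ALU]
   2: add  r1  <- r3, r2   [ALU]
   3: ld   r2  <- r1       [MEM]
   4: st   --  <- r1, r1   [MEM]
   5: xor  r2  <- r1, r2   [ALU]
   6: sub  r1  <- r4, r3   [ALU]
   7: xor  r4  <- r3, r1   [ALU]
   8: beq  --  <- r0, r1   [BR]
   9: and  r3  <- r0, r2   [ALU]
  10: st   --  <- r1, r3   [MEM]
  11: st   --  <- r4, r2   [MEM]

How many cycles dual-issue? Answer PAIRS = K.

0. ld+xor @i0/i1  | dual
1. add @i2  | RAW r1
2. ld @i3  | no-port MEM/MEM
3. st+xor @i4/i5  | dual
4. sub @i6  | RAW r1
5. xor+beq @i7/i8  | dual
6. and @i9  | RAW r3
7. st @i10  | no-port MEM/MEM
8. st @i11  | tail

PAIRS = 3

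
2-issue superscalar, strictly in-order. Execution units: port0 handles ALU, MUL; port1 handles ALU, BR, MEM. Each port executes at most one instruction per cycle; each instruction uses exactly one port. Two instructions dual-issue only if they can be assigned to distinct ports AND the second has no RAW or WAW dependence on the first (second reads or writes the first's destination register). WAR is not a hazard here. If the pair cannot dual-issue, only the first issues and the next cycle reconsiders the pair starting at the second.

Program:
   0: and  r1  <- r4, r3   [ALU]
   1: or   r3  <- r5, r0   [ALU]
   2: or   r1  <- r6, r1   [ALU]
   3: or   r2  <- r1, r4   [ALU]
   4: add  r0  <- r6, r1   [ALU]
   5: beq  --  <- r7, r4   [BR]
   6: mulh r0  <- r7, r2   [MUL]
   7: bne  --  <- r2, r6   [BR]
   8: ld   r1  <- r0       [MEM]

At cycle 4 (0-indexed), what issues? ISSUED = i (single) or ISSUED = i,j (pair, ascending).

t=0 i0+i1:and or ; pair
t=1 i2:or ; RAW r1
t=2 i3+i4:or add ; pair
t=3 i5+i6:beq mulh ; pair
t=4 i7:bne ; no-port BR/MEM
t=5 i8:ld ; tail

ISSUED = 7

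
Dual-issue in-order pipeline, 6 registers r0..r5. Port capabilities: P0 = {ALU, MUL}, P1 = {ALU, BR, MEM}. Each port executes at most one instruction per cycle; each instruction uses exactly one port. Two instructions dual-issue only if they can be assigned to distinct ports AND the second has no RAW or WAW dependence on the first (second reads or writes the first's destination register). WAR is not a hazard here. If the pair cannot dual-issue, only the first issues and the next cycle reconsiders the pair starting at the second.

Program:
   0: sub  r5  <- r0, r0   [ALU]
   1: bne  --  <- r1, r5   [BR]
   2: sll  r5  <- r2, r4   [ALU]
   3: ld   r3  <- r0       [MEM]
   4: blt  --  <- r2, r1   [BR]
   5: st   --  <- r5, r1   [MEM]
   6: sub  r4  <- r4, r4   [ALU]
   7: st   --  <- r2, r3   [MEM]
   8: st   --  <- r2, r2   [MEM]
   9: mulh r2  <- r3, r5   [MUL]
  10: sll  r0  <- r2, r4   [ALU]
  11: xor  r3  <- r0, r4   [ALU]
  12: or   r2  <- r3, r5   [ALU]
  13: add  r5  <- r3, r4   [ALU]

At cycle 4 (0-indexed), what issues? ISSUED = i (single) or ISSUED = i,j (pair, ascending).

t=0 i0:sub.ALU ; RAW r5
t=1 i1&i2:bne.BR;sll.ALU ; 2-wide
t=2 i3:ld.MEM ; no-port MEM/BR
t=3 i4:blt.BR ; no-port BR/MEM
t=4 i5&i6:st.MEM;sub.ALU ; 2-wide
t=5 i7:st.MEM ; no-port MEM/MEM
t=6 i8&i9:st.MEM;mulh.MUL ; 2-wide
t=7 i10:sll.ALU ; RAW r0
t=8 i11:xor.ALU ; RAW r3
t=9 i12&i13:or.ALU;add.ALU ; 2-wide

ISSUED = 5,6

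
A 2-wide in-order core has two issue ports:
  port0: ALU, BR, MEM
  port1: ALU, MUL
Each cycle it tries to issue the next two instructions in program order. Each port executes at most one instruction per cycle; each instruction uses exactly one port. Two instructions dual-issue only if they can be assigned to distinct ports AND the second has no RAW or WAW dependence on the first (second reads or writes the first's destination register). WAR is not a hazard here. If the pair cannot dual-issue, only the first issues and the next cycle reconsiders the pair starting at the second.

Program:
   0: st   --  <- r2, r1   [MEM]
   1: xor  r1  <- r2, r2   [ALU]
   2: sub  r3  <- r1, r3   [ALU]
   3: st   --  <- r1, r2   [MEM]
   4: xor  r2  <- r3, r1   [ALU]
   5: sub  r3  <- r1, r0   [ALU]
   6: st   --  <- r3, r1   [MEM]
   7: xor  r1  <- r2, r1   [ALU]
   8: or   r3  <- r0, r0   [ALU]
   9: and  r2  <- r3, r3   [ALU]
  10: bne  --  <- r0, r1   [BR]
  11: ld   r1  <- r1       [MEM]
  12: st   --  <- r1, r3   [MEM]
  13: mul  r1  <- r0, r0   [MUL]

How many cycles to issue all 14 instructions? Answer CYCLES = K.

#0 head=0: st.MEM/xor.ALU i0+i1 dual
#1 head=2: sub.ALU/st.MEM i2+i3 dual
#2 head=4: xor.ALU/sub.ALU i4+i5 dual
#3 head=6: st.MEM/xor.ALU i6+i7 dual
#4 head=8: or.ALU i8 RAW r3
#5 head=9: and.ALU/bne.BR i9+i10 dual
#6 head=11: ld.MEM i11 no-port MEM/MEM
#7 head=12: st.MEM/mul.MUL i12+i13 dual

CYCLES = 8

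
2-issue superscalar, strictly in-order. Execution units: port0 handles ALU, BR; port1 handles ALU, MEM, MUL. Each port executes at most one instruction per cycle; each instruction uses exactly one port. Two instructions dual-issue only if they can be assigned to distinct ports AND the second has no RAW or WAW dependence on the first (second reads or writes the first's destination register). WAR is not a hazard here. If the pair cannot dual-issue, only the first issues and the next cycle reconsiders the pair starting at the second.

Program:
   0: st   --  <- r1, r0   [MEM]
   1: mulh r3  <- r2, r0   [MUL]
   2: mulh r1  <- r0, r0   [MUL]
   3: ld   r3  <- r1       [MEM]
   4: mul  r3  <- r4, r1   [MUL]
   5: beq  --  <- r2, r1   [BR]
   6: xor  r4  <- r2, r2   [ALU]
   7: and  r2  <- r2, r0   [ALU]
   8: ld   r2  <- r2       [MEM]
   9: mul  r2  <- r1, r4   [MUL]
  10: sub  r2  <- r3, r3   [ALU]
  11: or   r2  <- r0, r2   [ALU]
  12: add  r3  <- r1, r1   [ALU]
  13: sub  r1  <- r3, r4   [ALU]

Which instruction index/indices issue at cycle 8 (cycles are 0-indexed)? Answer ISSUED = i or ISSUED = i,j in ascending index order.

0. st.MEM @i0  | no-port MEM/MUL
1. mulh.MUL @i1  | no-port MUL/MUL
2. mulh.MUL @i2  | no-port MUL/MEM
3. ld.MEM @i3  | no-port MEM/MUL
4. mul.MUL/beq.BR @i4+i5  | 2-wide
5. xor.ALU/and.ALU @i6+i7  | 2-wide
6. ld.MEM @i8  | no-port MEM/MUL
7. mul.MUL @i9  | WAW r2
8. sub.ALU @i10  | RAW+WAW r2
9. or.ALU/add.ALU @i11+i12  | 2-wide
10. sub.ALU @i13  | tail

ISSUED = 10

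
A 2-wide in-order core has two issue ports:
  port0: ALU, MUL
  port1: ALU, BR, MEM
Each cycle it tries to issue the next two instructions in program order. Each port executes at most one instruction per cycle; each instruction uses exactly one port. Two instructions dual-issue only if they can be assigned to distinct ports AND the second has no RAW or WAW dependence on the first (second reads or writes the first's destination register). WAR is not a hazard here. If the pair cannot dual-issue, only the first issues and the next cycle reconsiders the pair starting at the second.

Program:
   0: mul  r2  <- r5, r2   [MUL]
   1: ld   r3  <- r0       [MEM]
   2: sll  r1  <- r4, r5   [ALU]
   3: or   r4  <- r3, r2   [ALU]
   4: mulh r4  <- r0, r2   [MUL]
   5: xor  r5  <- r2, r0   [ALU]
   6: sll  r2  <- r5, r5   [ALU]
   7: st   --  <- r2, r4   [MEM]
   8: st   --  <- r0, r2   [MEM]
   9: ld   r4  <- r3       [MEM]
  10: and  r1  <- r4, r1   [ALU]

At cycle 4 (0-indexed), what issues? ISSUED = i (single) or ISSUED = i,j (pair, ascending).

ISSUED = 7

c0: i0+i1 mul/ld  2-wide
c1: i2+i3 sll/or  2-wide
c2: i4+i5 mulh/xor  2-wide
c3: i6 sll  RAW r2
c4: i7 st  no-port MEM/MEM
c5: i8 st  no-port MEM/MEM
c6: i9 ld  RAW r4
c7: i10 and  tail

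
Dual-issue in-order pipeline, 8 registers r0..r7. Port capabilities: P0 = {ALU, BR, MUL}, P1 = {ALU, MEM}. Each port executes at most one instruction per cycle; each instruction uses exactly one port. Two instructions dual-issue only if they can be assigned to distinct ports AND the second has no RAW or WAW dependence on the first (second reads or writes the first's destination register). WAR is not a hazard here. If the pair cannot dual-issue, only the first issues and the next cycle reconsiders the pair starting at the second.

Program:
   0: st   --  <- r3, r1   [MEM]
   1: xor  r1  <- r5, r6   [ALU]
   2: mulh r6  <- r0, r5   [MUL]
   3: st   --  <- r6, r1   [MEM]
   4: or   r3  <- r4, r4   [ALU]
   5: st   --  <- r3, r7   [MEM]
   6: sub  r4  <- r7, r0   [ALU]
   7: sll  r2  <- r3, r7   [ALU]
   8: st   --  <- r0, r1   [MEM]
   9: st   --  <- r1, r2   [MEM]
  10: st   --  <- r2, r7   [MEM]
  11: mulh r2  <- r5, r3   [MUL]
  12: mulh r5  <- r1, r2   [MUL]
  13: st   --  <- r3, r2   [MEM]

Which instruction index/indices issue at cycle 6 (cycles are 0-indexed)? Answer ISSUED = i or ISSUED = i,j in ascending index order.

[0] i0/i1  st+xor  -- 2-wide
[1] i2  mulh  -- RAW r6
[2] i3/i4  st+or  -- 2-wide
[3] i5/i6  st+sub  -- 2-wide
[4] i7/i8  sll+st  -- 2-wide
[5] i9  st  -- no-port MEM/MEM
[6] i10/i11  st+mulh  -- 2-wide
[7] i12/i13  mulh+st  -- 2-wide

ISSUED = 10,11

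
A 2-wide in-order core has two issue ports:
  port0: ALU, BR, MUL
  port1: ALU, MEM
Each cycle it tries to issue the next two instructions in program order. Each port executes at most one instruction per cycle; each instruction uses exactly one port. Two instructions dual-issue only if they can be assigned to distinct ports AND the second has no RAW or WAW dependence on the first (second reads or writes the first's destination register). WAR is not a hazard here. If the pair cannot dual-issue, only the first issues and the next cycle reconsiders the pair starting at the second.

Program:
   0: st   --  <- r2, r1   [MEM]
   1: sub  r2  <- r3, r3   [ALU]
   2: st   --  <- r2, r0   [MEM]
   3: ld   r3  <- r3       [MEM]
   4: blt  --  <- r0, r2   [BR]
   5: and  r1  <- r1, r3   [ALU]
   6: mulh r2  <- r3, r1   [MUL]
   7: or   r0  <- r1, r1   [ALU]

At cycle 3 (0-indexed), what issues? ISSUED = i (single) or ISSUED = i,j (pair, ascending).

  cy0 -> i0/i1 (st.MEM+sub.ALU) 2-wide
  cy1 -> i2 (st.MEM) no-port MEM/MEM
  cy2 -> i3/i4 (ld.MEM+blt.BR) 2-wide
  cy3 -> i5 (and.ALU) RAW r1
  cy4 -> i6/i7 (mulh.MUL+or.ALU) 2-wide

ISSUED = 5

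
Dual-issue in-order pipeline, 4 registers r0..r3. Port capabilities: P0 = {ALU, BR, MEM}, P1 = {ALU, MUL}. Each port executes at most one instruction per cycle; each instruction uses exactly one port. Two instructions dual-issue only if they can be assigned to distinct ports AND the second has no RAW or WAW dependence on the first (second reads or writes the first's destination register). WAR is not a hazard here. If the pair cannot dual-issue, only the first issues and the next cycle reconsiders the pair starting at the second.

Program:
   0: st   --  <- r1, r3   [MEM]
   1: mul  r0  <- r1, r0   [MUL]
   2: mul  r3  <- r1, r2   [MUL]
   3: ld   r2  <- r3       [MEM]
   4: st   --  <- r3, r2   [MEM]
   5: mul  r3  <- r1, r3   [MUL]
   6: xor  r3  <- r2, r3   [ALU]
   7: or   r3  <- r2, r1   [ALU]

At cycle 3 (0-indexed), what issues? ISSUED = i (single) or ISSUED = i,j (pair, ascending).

t=0 i0+i1:st.MEM+mul.MUL ; dual
t=1 i2:mul.MUL ; RAW r3
t=2 i3:ld.MEM ; no-port MEM/MEM
t=3 i4+i5:st.MEM+mul.MUL ; dual
t=4 i6:xor.ALU ; WAW r3
t=5 i7:or.ALU ; tail

ISSUED = 4,5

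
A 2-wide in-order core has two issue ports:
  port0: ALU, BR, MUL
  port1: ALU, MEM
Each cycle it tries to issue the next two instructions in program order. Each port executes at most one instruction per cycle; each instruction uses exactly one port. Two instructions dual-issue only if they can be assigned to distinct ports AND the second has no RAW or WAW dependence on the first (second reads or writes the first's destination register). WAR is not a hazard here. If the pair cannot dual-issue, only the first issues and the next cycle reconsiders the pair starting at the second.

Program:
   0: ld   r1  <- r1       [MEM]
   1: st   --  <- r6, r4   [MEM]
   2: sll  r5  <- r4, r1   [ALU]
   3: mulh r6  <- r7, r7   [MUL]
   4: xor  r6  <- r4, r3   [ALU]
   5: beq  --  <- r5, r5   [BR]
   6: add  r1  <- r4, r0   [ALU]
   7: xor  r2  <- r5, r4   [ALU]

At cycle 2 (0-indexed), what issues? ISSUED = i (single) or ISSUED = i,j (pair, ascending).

  cy0 -> i0 (ld) no-port MEM/MEM
  cy1 -> i1,i2 (st;sll) dual
  cy2 -> i3 (mulh) WAW r6
  cy3 -> i4,i5 (xor;beq) dual
  cy4 -> i6,i7 (add;xor) dual

ISSUED = 3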